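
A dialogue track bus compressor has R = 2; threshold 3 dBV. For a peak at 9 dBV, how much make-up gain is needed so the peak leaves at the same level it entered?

3 dB

Overshoot 6 dB → 6/2 = 3 dB after compression, so the compressed level is 3 + 3 = 6 dBV.
Make-up = target − compressed = 9 − 6 = 3 dB.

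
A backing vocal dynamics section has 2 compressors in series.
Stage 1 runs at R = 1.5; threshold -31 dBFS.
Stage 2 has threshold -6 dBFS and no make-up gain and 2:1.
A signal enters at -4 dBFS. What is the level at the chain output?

-13 dBFS

Stage 1: -4 dBFS is 27 dB over -31 dBFS; at 1.5:1 that becomes 18 dB over, giving -13 dBFS.
Stage 2: -13 dBFS ≤ -6 dBFS, so stage 2 doesn't engage; output -13 dBFS.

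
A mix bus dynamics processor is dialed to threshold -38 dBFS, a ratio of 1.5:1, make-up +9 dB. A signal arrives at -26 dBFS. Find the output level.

-21 dBFS

-26 dBFS sits 12 dB over threshold.
The 12 dB excess becomes 8 dB after 1.5:1 reduction.
So the level is -38 + 8 = -30 dBFS; make-up adds 9 dB, giving -21 dBFS.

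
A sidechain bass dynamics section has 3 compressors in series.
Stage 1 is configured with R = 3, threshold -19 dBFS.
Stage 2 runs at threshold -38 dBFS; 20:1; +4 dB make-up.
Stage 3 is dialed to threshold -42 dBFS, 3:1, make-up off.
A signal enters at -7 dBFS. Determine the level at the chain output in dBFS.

-38.95 dBFS

Stage 1: -7 dBFS is 12 dB over -19 dBFS; at 3:1 that becomes 4 dB over, giving -15 dBFS.
Stage 2: overshoot 23 dB → 23/20 = 1.15 dB → -36.85 dBFS; +4 dB make-up → -32.85 dBFS.
Stage 3: -32.85 dBFS is 9.15 dB over -42 dBFS; at 3:1 that becomes 3.05 dB over, giving -38.95 dBFS.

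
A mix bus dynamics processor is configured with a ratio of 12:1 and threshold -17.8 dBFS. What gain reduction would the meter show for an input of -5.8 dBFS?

The signal is 12 dB above threshold.
A 12:1 ratio leaves 1 dB of that excess.
GR = overshoot in − overshoot out = 12 − 1 = 11 dB.

11 dB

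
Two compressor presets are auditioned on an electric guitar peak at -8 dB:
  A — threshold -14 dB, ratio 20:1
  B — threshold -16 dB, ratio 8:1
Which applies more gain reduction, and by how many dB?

A: 6 dB over, compressed to 0.3 dB over, so 5.7 dB of GR.
B: 8 dB over, compressed to 1 dB over, so 7 dB of GR.
Difference: 1.3 dB in favour of B.

B, by 1.3 dB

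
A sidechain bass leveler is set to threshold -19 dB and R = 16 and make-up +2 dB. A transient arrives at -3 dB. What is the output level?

-16 dB

-3 dB sits 16 dB over threshold.
16:1 compression reduces that to 16/16 = 1 dB over.
That puts the output at -18 dB; make-up adds 2 dB, giving -16 dB.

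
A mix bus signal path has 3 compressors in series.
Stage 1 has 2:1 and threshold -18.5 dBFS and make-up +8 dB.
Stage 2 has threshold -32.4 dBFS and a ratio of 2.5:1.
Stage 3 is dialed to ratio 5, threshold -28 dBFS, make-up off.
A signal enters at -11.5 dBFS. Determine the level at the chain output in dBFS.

Stage 1: overshoot 7 dB → 7/2 = 3.5 dB → -15 dBFS; +8 dB make-up → -7 dBFS.
Stage 2: overshoot 25.4 dB → 25.4/2.5 = 10.16 dB → -22.24 dBFS.
Stage 3: 5.76 dB above -28 dBFS, reduced 5:1 to 1.152 dB above → -26.848 dBFS.

-26.848 dBFS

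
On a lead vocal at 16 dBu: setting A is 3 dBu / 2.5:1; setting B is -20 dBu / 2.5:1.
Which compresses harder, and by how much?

B, by 13.8 dB

A: overshoot 13 dB → output overshoot 5.2 dB → GR 7.8 dB.
B: overshoot 36 dB → output overshoot 14.4 dB → GR 21.6 dB.
Difference: 13.8 dB in favour of B.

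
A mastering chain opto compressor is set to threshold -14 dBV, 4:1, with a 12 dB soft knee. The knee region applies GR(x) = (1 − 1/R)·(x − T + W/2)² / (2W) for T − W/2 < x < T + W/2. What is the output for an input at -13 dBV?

x − T + W/2 = -13 − (-14) + 6 = 7.
GR = (1 − 1/4) × 7² / 24 = 0.75 × 49 / 24 = 1.53125 dB.
Output = -13 − 1.53125 = -14.53125 dBV.

-14.53125 dBV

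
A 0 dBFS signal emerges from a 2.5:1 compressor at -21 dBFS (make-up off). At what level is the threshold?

-35 dBFS

Let T be the threshold. Output overshoot = (input overshoot)/R, so -21 − T = (0 − T)/2.5.
2.5·(-21 − T) = 0 − T → 1.5·T = -52.5 − 0 = -52.5.
T = -52.5/1.5 = -35 dBFS.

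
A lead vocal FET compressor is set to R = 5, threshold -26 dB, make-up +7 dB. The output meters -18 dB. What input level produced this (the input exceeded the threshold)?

Remove make-up: -18 − 7 = -25 dB.
That's 1 dB above the -26 dB threshold.
Input overshoot = R × output overshoot = 5 dB → input = -26 + 5 = -21 dB.

-21 dB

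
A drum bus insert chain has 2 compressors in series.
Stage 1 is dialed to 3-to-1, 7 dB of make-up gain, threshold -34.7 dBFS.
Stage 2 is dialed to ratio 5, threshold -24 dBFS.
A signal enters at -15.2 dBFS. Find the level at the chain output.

Stage 1: 19.5 dB above -34.7 dBFS, reduced 3:1 to 6.5 dB above → -28.2 dBFS; +7 dB make-up → -21.2 dBFS.
Stage 2: -21.2 dBFS is 2.8 dB over -24 dBFS; at 5:1 that becomes 0.56 dB over, giving -23.44 dBFS.

-23.44 dBFS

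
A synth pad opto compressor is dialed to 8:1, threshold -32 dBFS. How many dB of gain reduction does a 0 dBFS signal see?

28 dB

0 dBFS exceeds the threshold by 32 dB.
After 8:1 compression the overshoot becomes 32/8 = 4 dB.
Gain reduction = 32 − 4 = 28 dB.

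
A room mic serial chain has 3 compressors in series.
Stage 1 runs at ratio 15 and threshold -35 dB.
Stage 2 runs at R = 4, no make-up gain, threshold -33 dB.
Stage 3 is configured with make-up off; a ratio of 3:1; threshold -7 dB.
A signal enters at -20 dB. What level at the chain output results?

Stage 1: -20 dB is 15 dB over -35 dB; at 15:1 that becomes 1 dB over, giving -34 dB.
Stage 2: -34 dB is at or below the -33 dB threshold — no compression; output -34 dB.
Stage 3: -34 dB is at or below the -7 dB threshold — no compression; output -34 dB.

-34 dB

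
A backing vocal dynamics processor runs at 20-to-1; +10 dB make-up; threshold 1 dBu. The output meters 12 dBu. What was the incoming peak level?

21 dBu

Stripping the +10 dB make-up gives 2 dBu at the gain stage.
That's 1 dB above the 1 dBu threshold.
Undo the ratio: input overshoot = 1 × 20 = 20 dB, giving input = 21 dBu.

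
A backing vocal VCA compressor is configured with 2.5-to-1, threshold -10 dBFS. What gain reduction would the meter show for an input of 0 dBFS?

6 dB

The signal is 10 dB above threshold.
At 2.5:1, output sits 10/2.5 = 4 dB above threshold.
GR = overshoot in − overshoot out = 10 − 4 = 6 dB.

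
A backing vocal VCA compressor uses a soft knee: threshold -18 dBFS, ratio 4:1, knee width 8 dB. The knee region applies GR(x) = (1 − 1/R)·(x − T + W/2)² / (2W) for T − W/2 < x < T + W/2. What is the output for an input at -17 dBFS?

-18.171875 dBFS

x − T + W/2 = -17 − (-18) + 4 = 5.
GR = (1 − 1/4) × 5² / 16 = 0.75 × 25 / 16 = 1.171875 dB.
Output = -17 − 1.171875 = -18.171875 dBFS.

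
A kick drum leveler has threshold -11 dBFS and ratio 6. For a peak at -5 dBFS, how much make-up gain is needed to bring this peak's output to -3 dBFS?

Without make-up, output = threshold + overshoot/6 = -11 + 1 = -10 dBFS.
Gap to target: 7 dB.

7 dB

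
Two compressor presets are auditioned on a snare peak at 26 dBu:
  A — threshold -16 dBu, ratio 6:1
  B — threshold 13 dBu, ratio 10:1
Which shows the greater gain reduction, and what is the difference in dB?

A, by 23.3 dB

A: overshoot 42 dB → output overshoot 7 dB → GR 35 dB.
B: overshoot 13 dB → output overshoot 1.3 dB → GR 11.7 dB.
Difference: 23.3 dB in favour of A.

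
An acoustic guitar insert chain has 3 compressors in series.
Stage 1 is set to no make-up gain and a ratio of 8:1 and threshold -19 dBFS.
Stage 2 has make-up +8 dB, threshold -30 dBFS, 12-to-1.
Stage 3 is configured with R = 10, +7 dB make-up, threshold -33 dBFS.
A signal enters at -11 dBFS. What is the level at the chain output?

-24.8 dBFS

Stage 1: -11 dBFS is 8 dB over -19 dBFS; at 8:1 that becomes 1 dB over, giving -18 dBFS.
Stage 2: overshoot 12 dB → 12/12 = 1 dB → -29 dBFS; +8 dB make-up → -21 dBFS.
Stage 3: overshoot 12 dB → 12/10 = 1.2 dB → -31.8 dBFS; +7 dB make-up → -24.8 dBFS.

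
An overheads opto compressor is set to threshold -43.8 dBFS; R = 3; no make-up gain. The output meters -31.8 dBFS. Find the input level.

Post-compression overshoot = -31.8 − (-43.8) = 12 dB.
Undo the ratio: input overshoot = 12 × 3 = 36 dB, giving input = -7.8 dBFS.

-7.8 dBFS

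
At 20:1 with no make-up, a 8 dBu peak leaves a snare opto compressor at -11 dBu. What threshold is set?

-12 dBu

Let T be the threshold. Output overshoot = (input overshoot)/R, so -11 − T = (8 − T)/20.
20·(-11 − T) = 8 − T → 19·T = -220 − 8 = -228.
T = -228/19 = -12 dBu.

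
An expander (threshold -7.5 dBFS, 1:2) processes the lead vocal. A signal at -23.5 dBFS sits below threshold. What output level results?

-39.5 dBFS

The input is 16 dB below the -7.5 dBFS threshold.
A 1:2 expander multiplies undershoot by 2: 16 × 2 = 32 dB below threshold.
Output = -7.5 − 32 = -39.5 dBFS.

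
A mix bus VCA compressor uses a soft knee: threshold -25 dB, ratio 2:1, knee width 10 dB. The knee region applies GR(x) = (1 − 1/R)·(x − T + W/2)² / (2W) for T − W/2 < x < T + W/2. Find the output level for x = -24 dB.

x − T + W/2 = -24 − (-25) + 5 = 6.
GR = (1 − 1/2) × 6² / 20 = 0.5 × 36 / 20 = 0.9 dB.
Output = -24 − 0.9 = -24.9 dB.

-24.9 dB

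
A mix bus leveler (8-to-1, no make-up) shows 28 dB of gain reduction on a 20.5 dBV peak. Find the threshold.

-11.5 dBV

Input is 32 dB above T (since output overshoot × R = input overshoot: (-7.5 − T)·8 = 20.5 − T gives T = -11.5 dBV).
Check: -11.5 + (20.5 − (-11.5))/8 = -11.5 + 4 = -7.5 dBV. ✓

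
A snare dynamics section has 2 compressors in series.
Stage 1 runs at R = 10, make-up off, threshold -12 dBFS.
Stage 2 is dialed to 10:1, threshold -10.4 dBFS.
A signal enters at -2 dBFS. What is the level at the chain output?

-11 dBFS

Stage 1: 10 dB above -12 dBFS, reduced 10:1 to 1 dB above → -11 dBFS.
Stage 2: -11 dBFS ≤ -10.4 dBFS, so stage 2 doesn't engage; output -11 dBFS.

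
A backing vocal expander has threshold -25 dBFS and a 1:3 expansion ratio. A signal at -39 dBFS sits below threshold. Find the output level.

Below threshold, a 1:3 expander applies gain = (3−1)×(T − x) of attenuation.
(3−1) × 14 = 28 dB, so output = -39 − 28 = -67 dBFS.

-67 dBFS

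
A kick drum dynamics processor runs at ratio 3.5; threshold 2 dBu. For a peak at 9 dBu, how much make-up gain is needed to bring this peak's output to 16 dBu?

12 dB

Overshoot 7 dB → 7/3.5 = 2 dB after compression, so the compressed level is 2 + 2 = 4 dBu.
Make-up = target − compressed = 16 − 4 = 12 dB.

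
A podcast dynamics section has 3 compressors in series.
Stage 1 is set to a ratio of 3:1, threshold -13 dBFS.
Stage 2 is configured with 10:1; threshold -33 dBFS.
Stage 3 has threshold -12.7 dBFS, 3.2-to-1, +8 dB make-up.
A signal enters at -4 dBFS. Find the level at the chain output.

-22.7 dBFS

Stage 1: -4 dBFS is 9 dB over -13 dBFS; at 3:1 that becomes 3 dB over, giving -10 dBFS.
Stage 2: 23 dB above -33 dBFS, reduced 10:1 to 2.3 dB above → -30.7 dBFS.
Stage 3: below threshold (-30.7 ≤ -12.7); passes unchanged; make-up brings it to -22.7 dBFS.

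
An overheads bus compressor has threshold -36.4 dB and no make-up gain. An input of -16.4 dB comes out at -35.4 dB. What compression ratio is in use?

20:1

Input overshoot = -16.4 − (-36.4) = 20 dB; output overshoot = -35.4 − (-36.4) = 1 dB.
Ratio = 20 / 1 = 20.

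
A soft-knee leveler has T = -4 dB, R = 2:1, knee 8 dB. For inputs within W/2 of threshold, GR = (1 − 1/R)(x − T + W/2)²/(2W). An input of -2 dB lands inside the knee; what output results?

-3.125 dB

x − T + W/2 = -2 − (-4) + 4 = 6.
GR = (1 − 1/2) × 6² / 16 = 0.5 × 36 / 16 = 1.125 dB.
Output = -2 − 1.125 = -3.125 dB.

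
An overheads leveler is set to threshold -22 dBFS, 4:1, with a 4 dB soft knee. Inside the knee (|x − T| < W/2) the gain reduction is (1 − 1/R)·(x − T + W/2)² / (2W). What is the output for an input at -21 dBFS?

-21.84375 dBFS

x − T + W/2 = -21 − (-22) + 2 = 3.
GR = (1 − 1/4) × 3² / 8 = 0.75 × 9 / 8 = 0.84375 dB.
Output = -21 − 0.84375 = -21.84375 dBFS.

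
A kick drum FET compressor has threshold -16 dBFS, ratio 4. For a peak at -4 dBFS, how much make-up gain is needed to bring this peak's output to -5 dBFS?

Without make-up, output = threshold + overshoot/4 = -16 + 3 = -13 dBFS.
Gap to target: 8 dB.

8 dB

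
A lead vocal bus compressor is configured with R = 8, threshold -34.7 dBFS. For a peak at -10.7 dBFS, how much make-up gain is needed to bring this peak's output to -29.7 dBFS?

2 dB

Overshoot 24 dB → 24/8 = 3 dB after compression, so the compressed level is -34.7 + 3 = -31.7 dBFS.
Make-up = target − compressed = -29.7 − (-31.7) = 2 dB.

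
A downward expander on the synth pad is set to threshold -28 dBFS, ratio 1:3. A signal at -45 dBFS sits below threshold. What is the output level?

The input is 17 dB below the -28 dBFS threshold.
A 1:3 expander multiplies undershoot by 3: 17 × 3 = 51 dB below threshold.
Output = -28 − 51 = -79 dBFS.

-79 dBFS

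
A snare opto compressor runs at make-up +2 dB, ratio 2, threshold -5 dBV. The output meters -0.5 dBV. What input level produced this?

Stripping the +2 dB make-up gives -2.5 dBV at the gain stage.
The compressed level sits -2.5 − (-5) = 2.5 dB over threshold.
Input overshoot = R × output overshoot = 5 dB → input = -5 + 5 = 0 dBV.

0 dBV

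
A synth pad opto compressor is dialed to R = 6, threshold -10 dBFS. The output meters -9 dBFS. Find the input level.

-4 dBFS

The compressed level sits -9 − (-10) = 1 dB over threshold.
Undo the ratio: input overshoot = 1 × 6 = 6 dB, giving input = -4 dBFS.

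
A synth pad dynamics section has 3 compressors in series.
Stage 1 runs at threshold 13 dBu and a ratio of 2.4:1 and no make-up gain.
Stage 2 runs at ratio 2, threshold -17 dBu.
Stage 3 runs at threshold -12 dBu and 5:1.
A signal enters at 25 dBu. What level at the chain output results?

Stage 1: overshoot 12 dB → 12/2.4 = 5 dB → 18 dBu.
Stage 2: 35 dB above -17 dBu, reduced 2:1 to 17.5 dB above → 0.5 dBu.
Stage 3: overshoot 12.5 dB → 12.5/5 = 2.5 dB → -9.5 dBu.

-9.5 dBu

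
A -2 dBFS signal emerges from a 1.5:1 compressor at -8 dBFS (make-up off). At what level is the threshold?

Gain reduction = -2 − (-8) = 6 dB; output overshoot = GR / (R − 1) = 6 / 0.5 = 12 dB.
Threshold = output − output overshoot = -8 − 12 = -20 dBFS.

-20 dBFS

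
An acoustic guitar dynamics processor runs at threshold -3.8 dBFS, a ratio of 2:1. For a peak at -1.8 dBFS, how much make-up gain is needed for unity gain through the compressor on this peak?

Without make-up, output = threshold + overshoot/2 = -3.8 + 1 = -2.8 dBFS.
Gap to target: 1 dB.

1 dB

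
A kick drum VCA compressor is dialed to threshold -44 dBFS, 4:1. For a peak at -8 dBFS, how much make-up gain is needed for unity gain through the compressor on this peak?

Overshoot 36 dB → 36/4 = 9 dB after compression, so the compressed level is -44 + 9 = -35 dBFS.
Make-up = target − compressed = -8 − (-35) = 27 dB.

27 dB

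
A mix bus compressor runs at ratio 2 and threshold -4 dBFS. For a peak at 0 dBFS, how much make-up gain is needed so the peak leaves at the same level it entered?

2 dB

Overshoot 4 dB → 4/2 = 2 dB after compression, so the compressed level is -4 + 2 = -2 dBFS.
Make-up = target − compressed = 0 − (-2) = 2 dB.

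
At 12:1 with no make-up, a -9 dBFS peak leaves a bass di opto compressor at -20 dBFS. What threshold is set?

Input is 12 dB above T (since output overshoot × R = input overshoot: (-20 − T)·12 = -9 − T gives T = -21 dBFS).
Check: -21 + (-9 − (-21))/12 = -21 + 1 = -20 dBFS. ✓

-21 dBFS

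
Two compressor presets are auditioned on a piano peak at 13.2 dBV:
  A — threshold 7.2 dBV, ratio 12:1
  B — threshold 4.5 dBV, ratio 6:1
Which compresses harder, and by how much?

B, by 1.75 dB

A: 6 dB over, compressed to 0.5 dB over, so 5.5 dB of GR.
B: 8.7 dB over, compressed to 1.45 dB over, so 7.25 dB of GR.
Difference: 1.75 dB in favour of B.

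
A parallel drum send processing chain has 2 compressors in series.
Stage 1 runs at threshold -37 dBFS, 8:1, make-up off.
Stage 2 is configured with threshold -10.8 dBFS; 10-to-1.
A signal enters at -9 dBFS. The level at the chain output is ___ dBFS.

-33.5 dBFS

Stage 1: 28 dB above -37 dBFS, reduced 8:1 to 3.5 dB above → -33.5 dBFS.
Stage 2: below threshold (-33.5 ≤ -10.8); passes unchanged; output -33.5 dBFS.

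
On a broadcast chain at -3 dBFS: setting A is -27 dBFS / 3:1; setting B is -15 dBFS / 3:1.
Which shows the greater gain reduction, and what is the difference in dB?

A: GR = 24 − 24/3 = 16 dB.
B: GR = 12 − 12/3 = 8 dB.
Difference: 8 dB in favour of A.

A, by 8 dB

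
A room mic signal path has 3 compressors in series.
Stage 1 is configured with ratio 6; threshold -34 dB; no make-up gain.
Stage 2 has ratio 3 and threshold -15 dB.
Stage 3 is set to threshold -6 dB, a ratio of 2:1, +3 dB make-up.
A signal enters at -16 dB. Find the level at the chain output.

-28 dB

Stage 1: 18 dB above -34 dB, reduced 6:1 to 3 dB above → -31 dB.
Stage 2: below threshold (-31 ≤ -15); passes unchanged; output -31 dB.
Stage 3: below threshold (-31 ≤ -6); passes unchanged; make-up brings it to -28 dB.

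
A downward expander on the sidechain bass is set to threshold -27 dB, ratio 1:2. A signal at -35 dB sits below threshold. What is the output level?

Below threshold, a 1:2 expander applies gain = (2−1)×(T − x) of attenuation.
(2−1) × 8 = 8 dB, so output = -35 − 8 = -43 dB.

-43 dB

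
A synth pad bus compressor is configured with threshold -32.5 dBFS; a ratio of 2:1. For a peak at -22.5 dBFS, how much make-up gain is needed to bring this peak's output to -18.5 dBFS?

9 dB

The peak compresses to -32.5 + 10/2 = -27.5 dBFS.
To reach -18.5 dBFS requires -18.5 − (-27.5) = 9 dB of make-up.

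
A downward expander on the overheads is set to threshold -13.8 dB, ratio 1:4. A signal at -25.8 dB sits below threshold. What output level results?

-61.8 dB

Undershoot = (-13.8) − (-25.8) = 12 dB.
At 1:4, that expands to 48 dB under threshold.
Output = -13.8 − 48 = -61.8 dB.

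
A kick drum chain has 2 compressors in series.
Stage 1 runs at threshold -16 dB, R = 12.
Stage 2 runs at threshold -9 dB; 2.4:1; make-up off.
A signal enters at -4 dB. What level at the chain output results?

Stage 1: overshoot 12 dB → 12/12 = 1 dB → -15 dB.
Stage 2: below threshold (-15 ≤ -9); passes unchanged; output -15 dB.

-15 dB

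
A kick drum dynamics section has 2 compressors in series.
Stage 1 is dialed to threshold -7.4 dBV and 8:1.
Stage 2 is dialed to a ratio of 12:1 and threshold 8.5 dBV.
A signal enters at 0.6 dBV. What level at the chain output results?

-6.4 dBV

Stage 1: 8 dB above -7.4 dBV, reduced 8:1 to 1 dB above → -6.4 dBV.
Stage 2: -6.4 dBV is at or below the 8.5 dBV threshold — no compression; output -6.4 dBV.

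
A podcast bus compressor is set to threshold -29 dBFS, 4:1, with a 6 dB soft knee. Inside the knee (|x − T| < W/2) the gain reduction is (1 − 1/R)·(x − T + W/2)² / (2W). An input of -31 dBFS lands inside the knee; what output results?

-31.0625 dBFS

x − T + W/2 = -31 − (-29) + 3 = 1.
GR = (1 − 1/4) × 1² / 12 = 0.75 × 1 / 12 = 0.0625 dB.
Output = -31 − 0.0625 = -31.0625 dBFS.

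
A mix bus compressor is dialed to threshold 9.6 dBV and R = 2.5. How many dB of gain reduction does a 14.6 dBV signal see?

The signal is 5 dB above threshold.
A 2.5:1 ratio leaves 2 dB of that excess.
So the signal is attenuated by 5 − 2 = 3 dB.

3 dB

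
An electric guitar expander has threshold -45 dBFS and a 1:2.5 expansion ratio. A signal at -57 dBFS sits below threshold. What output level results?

-75 dBFS

Undershoot = (-45) − (-57) = 12 dB.
At 1:2.5, that expands to 30 dB under threshold.
Output = -45 − 30 = -75 dBFS.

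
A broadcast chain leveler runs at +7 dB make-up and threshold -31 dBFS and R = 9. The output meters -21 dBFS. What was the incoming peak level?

Before make-up, the level was -21 − 7 = -28 dBFS.
That's 3 dB above the -31 dBFS threshold.
Before 9:1 compression the overshoot was 3 × 9 = 27 dB, so input = -31 + 27 = -4 dBFS.

-4 dBFS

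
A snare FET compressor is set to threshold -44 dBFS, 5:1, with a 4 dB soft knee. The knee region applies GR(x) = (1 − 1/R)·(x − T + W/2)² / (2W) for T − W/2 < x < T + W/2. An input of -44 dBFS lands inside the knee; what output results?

x − T + W/2 = -44 − (-44) + 2 = 2.
GR = (1 − 1/5) × 2² / 8 = 0.8 × 4 / 8 = 0.4 dB.
Output = -44 − 0.4 = -44.4 dBFS.

-44.4 dBFS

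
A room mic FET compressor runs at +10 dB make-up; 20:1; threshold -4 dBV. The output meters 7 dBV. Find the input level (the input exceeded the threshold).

Remove make-up: 7 − 10 = -3 dBV.
The compressed level sits -3 − (-4) = 1 dB over threshold.
Before 20:1 compression the overshoot was 1 × 20 = 20 dB, so input = -4 + 20 = 16 dBV.

16 dBV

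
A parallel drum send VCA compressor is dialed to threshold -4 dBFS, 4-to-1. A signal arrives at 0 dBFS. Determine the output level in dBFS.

Overshoot: 0 − (-4) = 4 dB.
At 4:1 the overshoot is divided by 4, leaving 1 dB above threshold.
So the level is -4 + 1 = -3 dBFS.

-3 dBFS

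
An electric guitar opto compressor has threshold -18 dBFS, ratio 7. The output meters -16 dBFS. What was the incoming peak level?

The compressed level sits -16 − (-18) = 2 dB over threshold.
Undo the ratio: input overshoot = 2 × 7 = 14 dB, giving input = -4 dBFS.

-4 dBFS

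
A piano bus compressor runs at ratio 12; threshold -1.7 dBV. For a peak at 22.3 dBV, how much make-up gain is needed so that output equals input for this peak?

22 dB

Overshoot 24 dB → 24/12 = 2 dB after compression, so the compressed level is -1.7 + 2 = 0.3 dBV.
Make-up = target − compressed = 22.3 − 0.3 = 22 dB.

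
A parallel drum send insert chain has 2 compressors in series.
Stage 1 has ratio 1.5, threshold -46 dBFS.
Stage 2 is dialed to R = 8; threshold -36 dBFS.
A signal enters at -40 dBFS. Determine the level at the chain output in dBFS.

-42 dBFS

Stage 1: -40 dBFS is 6 dB over -46 dBFS; at 1.5:1 that becomes 4 dB over, giving -42 dBFS.
Stage 2: below threshold (-42 ≤ -36); passes unchanged; output -42 dBFS.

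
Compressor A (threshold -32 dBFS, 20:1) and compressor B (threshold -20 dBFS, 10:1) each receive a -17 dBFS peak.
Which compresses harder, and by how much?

A, by 11.55 dB

A: GR = 15 − 15/20 = 14.25 dB.
B: GR = 3 − 3/10 = 2.7 dB.
A reduces 11.55 dB more.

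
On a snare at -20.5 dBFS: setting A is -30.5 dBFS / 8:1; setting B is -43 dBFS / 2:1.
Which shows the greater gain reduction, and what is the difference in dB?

B, by 2.5 dB

A: GR = 10 − 10/8 = 8.75 dB.
B: GR = 22.5 − 22.5/2 = 11.25 dB.
B reduces 2.5 dB more.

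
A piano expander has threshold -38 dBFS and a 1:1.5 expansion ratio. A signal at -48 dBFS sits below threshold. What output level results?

-53 dBFS

The input is 10 dB below the -38 dBFS threshold.
A 1:1.5 expander multiplies undershoot by 1.5: 10 × 1.5 = 15 dB below threshold.
Output = -38 − 15 = -53 dBFS.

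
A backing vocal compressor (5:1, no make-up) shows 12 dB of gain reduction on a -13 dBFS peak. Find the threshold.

Let T be the threshold. Output overshoot = (input overshoot)/R, so -25 − T = (-13 − T)/5.
5·(-25 − T) = -13 − T → 4·T = -125 − (-13) = -112.
T = -112/4 = -28 dBFS.

-28 dBFS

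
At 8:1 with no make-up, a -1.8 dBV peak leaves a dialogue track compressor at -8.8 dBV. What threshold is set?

-9.8 dBV

Let T be the threshold. Output overshoot = (input overshoot)/R, so -8.8 − T = (-1.8 − T)/8.
8·(-8.8 − T) = -1.8 − T → 7·T = -70.4 − (-1.8) = -68.6.
T = -68.6/7 = -9.8 dBV.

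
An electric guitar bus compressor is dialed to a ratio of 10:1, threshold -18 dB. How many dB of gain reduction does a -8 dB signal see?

9 dB

The signal is 10 dB above threshold.
At 10:1, output sits 10/10 = 1 dB above threshold.
Gain reduction = 10 − 1 = 9 dB.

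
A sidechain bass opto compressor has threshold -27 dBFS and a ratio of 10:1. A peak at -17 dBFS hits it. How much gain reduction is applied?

9 dB

The signal is 10 dB above threshold.
After 10:1 compression the overshoot becomes 10/10 = 1 dB.
GR = overshoot in − overshoot out = 10 − 1 = 9 dB.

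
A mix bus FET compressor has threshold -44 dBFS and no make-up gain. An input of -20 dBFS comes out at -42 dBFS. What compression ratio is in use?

12:1

Input overshoot = -20 − (-44) = 24 dB; output overshoot = -42 − (-44) = 2 dB.
Ratio = 24 / 2 = 12.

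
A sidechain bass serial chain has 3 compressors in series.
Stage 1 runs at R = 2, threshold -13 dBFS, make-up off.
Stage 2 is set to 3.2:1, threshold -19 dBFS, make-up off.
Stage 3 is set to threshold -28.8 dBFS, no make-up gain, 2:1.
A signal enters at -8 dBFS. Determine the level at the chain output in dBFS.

-22.571875 dBFS

Stage 1: overshoot 5 dB → 5/2 = 2.5 dB → -10.5 dBFS.
Stage 2: overshoot 8.5 dB → 8.5/3.2 = 2.65625 dB → -16.34375 dBFS.
Stage 3: 12.45625 dB above -28.8 dBFS, reduced 2:1 to 6.228125 dB above → -22.571875 dBFS.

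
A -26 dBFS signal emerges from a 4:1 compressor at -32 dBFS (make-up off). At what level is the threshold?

-34 dBFS

Input is 8 dB above T (since output overshoot × R = input overshoot: (-32 − T)·4 = -26 − T gives T = -34 dBFS).
Check: -34 + (-26 − (-34))/4 = -34 + 2 = -32 dBFS. ✓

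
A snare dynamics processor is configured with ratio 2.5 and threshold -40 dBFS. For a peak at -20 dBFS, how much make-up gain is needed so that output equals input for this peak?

The peak compresses to -40 + 20/2.5 = -32 dBFS.
To reach -20 dBFS requires -20 − (-32) = 12 dB of make-up.

12 dB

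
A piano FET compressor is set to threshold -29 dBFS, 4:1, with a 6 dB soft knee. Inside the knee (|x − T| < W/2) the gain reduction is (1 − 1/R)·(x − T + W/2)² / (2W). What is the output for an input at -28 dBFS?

x − T + W/2 = -28 − (-29) + 3 = 4.
GR = (1 − 1/4) × 4² / 12 = 0.75 × 16 / 12 = 1 dB.
Output = -28 − 1 = -29 dBFS.

-29 dBFS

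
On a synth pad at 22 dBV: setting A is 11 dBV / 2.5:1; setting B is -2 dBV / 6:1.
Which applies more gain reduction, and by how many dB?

B, by 13.4 dB

A: overshoot 11 dB → output overshoot 4.4 dB → GR 6.6 dB.
B: overshoot 24 dB → output overshoot 4 dB → GR 20 dB.
B reduces 13.4 dB more.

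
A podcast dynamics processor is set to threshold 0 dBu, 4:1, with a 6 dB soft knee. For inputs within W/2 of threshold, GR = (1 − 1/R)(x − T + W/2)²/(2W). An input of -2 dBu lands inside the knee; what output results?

-2.0625 dBu

x − T + W/2 = -2 − 0 + 3 = 1.
GR = (1 − 1/4) × 1² / 12 = 0.75 × 1 / 12 = 0.0625 dB.
Output = -2 − 0.0625 = -2.0625 dBu.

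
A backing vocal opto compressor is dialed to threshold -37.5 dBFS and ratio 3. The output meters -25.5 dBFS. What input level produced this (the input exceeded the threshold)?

That's 12 dB above the -37.5 dBFS threshold.
Input overshoot = R × output overshoot = 36 dB → input = -37.5 + 36 = -1.5 dBFS.

-1.5 dBFS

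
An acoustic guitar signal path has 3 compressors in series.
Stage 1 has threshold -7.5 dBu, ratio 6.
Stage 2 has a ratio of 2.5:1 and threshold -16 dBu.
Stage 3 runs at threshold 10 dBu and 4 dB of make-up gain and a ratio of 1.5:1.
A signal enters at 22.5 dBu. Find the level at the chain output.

Stage 1: 30 dB above -7.5 dBu, reduced 6:1 to 5 dB above → -2.5 dBu.
Stage 2: 13.5 dB above -16 dBu, reduced 2.5:1 to 5.4 dB above → -10.6 dBu.
Stage 3: below threshold (-10.6 ≤ 10); passes unchanged; make-up brings it to -6.6 dBu.

-6.6 dBu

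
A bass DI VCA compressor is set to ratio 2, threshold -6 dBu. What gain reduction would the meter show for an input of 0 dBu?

3 dB

0 dBu exceeds the threshold by 6 dB.
At 2:1, output sits 6/2 = 3 dB above threshold.
So the signal is attenuated by 6 − 3 = 3 dB.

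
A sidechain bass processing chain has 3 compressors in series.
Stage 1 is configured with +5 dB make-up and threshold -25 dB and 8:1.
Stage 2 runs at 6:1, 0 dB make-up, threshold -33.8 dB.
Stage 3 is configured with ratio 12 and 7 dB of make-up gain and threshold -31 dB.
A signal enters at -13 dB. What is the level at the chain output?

Stage 1: -13 dB is 12 dB over -25 dB; at 8:1 that becomes 1.5 dB over, giving -23.5 dB; +5 dB make-up → -18.5 dB.
Stage 2: -18.5 dB is 15.3 dB over -33.8 dB; at 6:1 that becomes 2.55 dB over, giving -31.25 dB.
Stage 3: -31.25 dB is at or below the -31 dB threshold — no compression; make-up brings it to -24.25 dB.

-24.25 dB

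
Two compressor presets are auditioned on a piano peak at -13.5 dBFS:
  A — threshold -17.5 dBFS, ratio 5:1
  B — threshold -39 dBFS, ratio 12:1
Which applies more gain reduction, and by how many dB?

A: GR = 4 − 4/5 = 3.2 dB.
B: GR = 25.5 − 25.5/12 = 23.375 dB.
Difference: 20.175 dB in favour of B.

B, by 20.175 dB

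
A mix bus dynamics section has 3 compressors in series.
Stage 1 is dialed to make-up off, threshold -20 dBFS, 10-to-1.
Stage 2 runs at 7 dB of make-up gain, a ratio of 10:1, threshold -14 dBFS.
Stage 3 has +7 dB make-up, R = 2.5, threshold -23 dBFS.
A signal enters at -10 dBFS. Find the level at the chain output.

Stage 1: overshoot 10 dB → 10/10 = 1 dB → -19 dBFS.
Stage 2: -19 dBFS is at or below the -14 dBFS threshold — no compression; make-up brings it to -12 dBFS.
Stage 3: overshoot 11 dB → 11/2.5 = 4.4 dB → -18.6 dBFS; +7 dB make-up → -11.6 dBFS.

-11.6 dBFS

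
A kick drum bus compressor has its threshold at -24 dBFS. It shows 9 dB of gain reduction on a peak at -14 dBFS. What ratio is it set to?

10:1

Input overshoot = -14 − (-24) = 10 dB.
Output overshoot = 10 − 9 = 1 dB.
Ratio = input overshoot / output overshoot = 10 / 1 = 10.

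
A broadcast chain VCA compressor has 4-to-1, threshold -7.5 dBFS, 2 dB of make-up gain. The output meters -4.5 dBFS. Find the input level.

Before make-up, the level was -4.5 − 2 = -6.5 dBFS.
Post-compression overshoot = -6.5 − (-7.5) = 1 dB.
Before 4:1 compression the overshoot was 1 × 4 = 4 dB, so input = -7.5 + 4 = -3.5 dBFS.

-3.5 dBFS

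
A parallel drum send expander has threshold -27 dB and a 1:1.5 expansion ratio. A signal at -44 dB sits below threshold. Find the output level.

-52.5 dB

Undershoot = (-27) − (-44) = 17 dB.
At 1:1.5, that expands to 25.5 dB under threshold.
Output = -27 − 25.5 = -52.5 dB.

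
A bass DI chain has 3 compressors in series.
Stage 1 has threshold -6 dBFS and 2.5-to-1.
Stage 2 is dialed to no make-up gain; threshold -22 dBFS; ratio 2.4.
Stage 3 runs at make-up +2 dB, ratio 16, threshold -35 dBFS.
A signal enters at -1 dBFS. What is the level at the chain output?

Stage 1: overshoot 5 dB → 5/2.5 = 2 dB → -4 dBFS.
Stage 2: 18 dB above -22 dBFS, reduced 2.4:1 to 7.5 dB above → -14.5 dBFS.
Stage 3: -14.5 dBFS is 20.5 dB over -35 dBFS; at 16:1 that becomes 1.28125 dB over, giving -33.71875 dBFS; +2 dB make-up → -31.71875 dBFS.

-31.71875 dBFS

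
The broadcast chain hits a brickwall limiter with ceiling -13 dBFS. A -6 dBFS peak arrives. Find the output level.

At ∞:1, everything above -13 dBFS is held at the ceiling.

-13 dBFS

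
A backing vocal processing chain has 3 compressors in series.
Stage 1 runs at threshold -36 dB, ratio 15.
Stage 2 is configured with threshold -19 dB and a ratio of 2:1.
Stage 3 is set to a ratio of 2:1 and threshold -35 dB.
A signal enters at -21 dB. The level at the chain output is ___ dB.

Stage 1: -21 dB is 15 dB over -36 dB; at 15:1 that becomes 1 dB over, giving -35 dB.
Stage 2: below threshold (-35 ≤ -19); passes unchanged; output -35 dB.
Stage 3: -35 dB ≤ -35 dB, so stage 3 doesn't engage; output -35 dB.

-35 dB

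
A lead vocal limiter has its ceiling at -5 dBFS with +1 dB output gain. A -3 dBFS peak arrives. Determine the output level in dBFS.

-4 dBFS

A brickwall limiter is an ∞:1 compressor: any input above the ceiling is clamped to -5 dBFS.
Output gain then adds 1 dB: -5 + 1 = -4 dBFS.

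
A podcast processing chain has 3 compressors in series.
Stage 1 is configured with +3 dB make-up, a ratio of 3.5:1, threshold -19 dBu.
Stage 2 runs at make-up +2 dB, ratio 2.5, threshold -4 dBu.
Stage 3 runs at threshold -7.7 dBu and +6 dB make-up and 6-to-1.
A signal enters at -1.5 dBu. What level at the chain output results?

Stage 1: 17.5 dB above -19 dBu, reduced 3.5:1 to 5 dB above → -14 dBu; +3 dB make-up → -11 dBu.
Stage 2: -11 dBu is at or below the -4 dBu threshold — no compression; make-up brings it to -9 dBu.
Stage 3: -9 dBu is at or below the -7.7 dBu threshold — no compression; make-up brings it to -3 dBu.

-3 dBu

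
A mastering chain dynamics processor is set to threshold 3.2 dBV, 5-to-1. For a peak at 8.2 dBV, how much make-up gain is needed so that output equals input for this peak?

Without make-up, output = threshold + overshoot/5 = 3.2 + 1 = 4.2 dBV.
Gap to target: 4 dB.

4 dB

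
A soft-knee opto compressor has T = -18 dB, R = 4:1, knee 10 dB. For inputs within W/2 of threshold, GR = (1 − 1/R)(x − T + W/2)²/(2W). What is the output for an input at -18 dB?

-18.9375 dB

x − T + W/2 = -18 − (-18) + 5 = 5.
GR = (1 − 1/4) × 5² / 20 = 0.75 × 25 / 20 = 0.9375 dB.
Output = -18 − 0.9375 = -18.9375 dB.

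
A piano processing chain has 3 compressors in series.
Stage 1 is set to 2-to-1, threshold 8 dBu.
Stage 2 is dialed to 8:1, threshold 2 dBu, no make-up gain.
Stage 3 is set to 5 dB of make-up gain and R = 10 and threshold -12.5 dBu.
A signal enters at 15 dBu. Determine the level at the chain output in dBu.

-5.93125 dBu

Stage 1: 15 dBu is 7 dB over 8 dBu; at 2:1 that becomes 3.5 dB over, giving 11.5 dBu.
Stage 2: 9.5 dB above 2 dBu, reduced 8:1 to 1.1875 dB above → 3.1875 dBu.
Stage 3: 15.6875 dB above -12.5 dBu, reduced 10:1 to 1.56875 dB above → -10.93125 dBu; +5 dB make-up → -5.93125 dBu.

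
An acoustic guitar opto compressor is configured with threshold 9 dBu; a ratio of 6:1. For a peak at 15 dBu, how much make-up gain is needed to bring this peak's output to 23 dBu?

13 dB

Without make-up, output = threshold + overshoot/6 = 9 + 1 = 10 dBu.
Gap to target: 13 dB.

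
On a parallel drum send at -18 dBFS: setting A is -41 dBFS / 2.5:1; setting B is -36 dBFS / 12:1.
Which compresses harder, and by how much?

B, by 2.7 dB

A: GR = 23 − 23/2.5 = 13.8 dB.
B: GR = 18 − 18/12 = 16.5 dB.
Difference: 2.7 dB in favour of B.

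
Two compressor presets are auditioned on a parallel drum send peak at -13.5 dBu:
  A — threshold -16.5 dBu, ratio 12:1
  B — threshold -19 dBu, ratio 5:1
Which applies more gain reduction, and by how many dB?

A: overshoot 3 dB → output overshoot 0.25 dB → GR 2.75 dB.
B: overshoot 5.5 dB → output overshoot 1.1 dB → GR 4.4 dB.
B applies 1.65 dB more gain reduction.

B, by 1.65 dB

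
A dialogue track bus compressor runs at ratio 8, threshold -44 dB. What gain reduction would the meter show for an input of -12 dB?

Overshoot = -12 − (-44) = 32 dB.
At 8:1, output sits 32/8 = 4 dB above threshold.
GR = overshoot in − overshoot out = 32 − 4 = 28 dB.

28 dB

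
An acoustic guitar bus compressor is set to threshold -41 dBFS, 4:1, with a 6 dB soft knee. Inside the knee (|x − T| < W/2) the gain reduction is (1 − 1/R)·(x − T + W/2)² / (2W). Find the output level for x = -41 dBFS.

-41.5625 dBFS

x − T + W/2 = -41 − (-41) + 3 = 3.
GR = (1 − 1/4) × 3² / 12 = 0.75 × 9 / 12 = 0.5625 dB.
Output = -41 − 0.5625 = -41.5625 dBFS.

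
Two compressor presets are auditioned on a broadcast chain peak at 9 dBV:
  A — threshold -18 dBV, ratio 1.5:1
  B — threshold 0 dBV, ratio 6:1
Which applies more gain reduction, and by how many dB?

A: 27 dB over, compressed to 18 dB over, so 9 dB of GR.
B: 9 dB over, compressed to 1.5 dB over, so 7.5 dB of GR.
A reduces 1.5 dB more.

A, by 1.5 dB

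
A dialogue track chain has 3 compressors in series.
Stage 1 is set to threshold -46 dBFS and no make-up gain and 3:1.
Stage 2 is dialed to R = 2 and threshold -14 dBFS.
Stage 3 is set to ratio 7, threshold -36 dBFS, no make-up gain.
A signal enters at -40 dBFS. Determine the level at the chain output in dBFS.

-44 dBFS

Stage 1: 6 dB above -46 dBFS, reduced 3:1 to 2 dB above → -44 dBFS.
Stage 2: -44 dBFS ≤ -14 dBFS, so stage 2 doesn't engage; output -44 dBFS.
Stage 3: -44 dBFS ≤ -36 dBFS, so stage 3 doesn't engage; output -44 dBFS.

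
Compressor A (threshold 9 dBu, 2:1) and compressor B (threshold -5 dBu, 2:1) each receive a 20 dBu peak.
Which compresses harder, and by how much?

A: GR = 11 − 11/2 = 5.5 dB.
B: GR = 25 − 25/2 = 12.5 dB.
B applies 7 dB more gain reduction.

B, by 7 dB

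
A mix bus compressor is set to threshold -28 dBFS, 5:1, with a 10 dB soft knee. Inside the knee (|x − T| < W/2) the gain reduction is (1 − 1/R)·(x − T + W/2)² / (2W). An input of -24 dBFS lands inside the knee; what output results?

-27.24 dBFS

x − T + W/2 = -24 − (-28) + 5 = 9.
GR = (1 − 1/5) × 9² / 20 = 0.8 × 81 / 20 = 3.24 dB.
Output = -24 − 3.24 = -27.24 dBFS.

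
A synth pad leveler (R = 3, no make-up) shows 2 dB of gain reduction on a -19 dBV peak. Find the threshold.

-22 dBV

Gain reduction = -19 − (-21) = 2 dB; output overshoot = GR / (R − 1) = 2 / 2 = 1 dB.
Threshold = output − output overshoot = -21 − 1 = -22 dBV.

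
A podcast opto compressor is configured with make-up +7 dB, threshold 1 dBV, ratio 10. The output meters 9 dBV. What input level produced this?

Stripping the +7 dB make-up gives 2 dBV at the gain stage.
Post-compression overshoot = 2 − 1 = 1 dB.
Before 10:1 compression the overshoot was 1 × 10 = 10 dB, so input = 1 + 10 = 11 dBV.

11 dBV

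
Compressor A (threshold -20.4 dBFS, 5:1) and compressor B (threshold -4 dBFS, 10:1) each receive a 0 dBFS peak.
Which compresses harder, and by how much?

A: 20.4 dB over, compressed to 4.08 dB over, so 16.32 dB of GR.
B: 4 dB over, compressed to 0.4 dB over, so 3.6 dB of GR.
Difference: 12.72 dB in favour of A.

A, by 12.72 dB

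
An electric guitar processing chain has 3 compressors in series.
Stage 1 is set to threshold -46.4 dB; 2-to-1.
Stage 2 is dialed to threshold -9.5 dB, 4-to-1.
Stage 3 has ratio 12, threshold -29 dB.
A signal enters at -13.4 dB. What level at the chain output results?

-29.9 dB

Stage 1: -13.4 dB is 33 dB over -46.4 dB; at 2:1 that becomes 16.5 dB over, giving -29.9 dB.
Stage 2: below threshold (-29.9 ≤ -9.5); passes unchanged; output -29.9 dB.
Stage 3: -29.9 dB ≤ -29 dB, so stage 3 doesn't engage; output -29.9 dB.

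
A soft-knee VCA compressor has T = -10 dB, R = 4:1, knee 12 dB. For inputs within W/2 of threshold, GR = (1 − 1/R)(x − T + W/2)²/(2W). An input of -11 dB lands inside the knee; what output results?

-11.78125 dB

x − T + W/2 = -11 − (-10) + 6 = 5.
GR = (1 − 1/4) × 5² / 24 = 0.75 × 25 / 24 = 0.78125 dB.
Output = -11 − 0.78125 = -11.78125 dB.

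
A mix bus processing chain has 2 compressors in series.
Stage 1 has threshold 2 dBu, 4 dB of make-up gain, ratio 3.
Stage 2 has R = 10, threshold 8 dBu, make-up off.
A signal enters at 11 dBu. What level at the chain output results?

8.1 dBu

Stage 1: overshoot 9 dB → 9/3 = 3 dB → 5 dBu; +4 dB make-up → 9 dBu.
Stage 2: 1 dB above 8 dBu, reduced 10:1 to 0.1 dB above → 8.1 dBu.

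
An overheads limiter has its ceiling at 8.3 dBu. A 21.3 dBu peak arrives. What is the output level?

The limiter clamps the peak to its 8.3 dBu ceiling.

8.3 dBu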